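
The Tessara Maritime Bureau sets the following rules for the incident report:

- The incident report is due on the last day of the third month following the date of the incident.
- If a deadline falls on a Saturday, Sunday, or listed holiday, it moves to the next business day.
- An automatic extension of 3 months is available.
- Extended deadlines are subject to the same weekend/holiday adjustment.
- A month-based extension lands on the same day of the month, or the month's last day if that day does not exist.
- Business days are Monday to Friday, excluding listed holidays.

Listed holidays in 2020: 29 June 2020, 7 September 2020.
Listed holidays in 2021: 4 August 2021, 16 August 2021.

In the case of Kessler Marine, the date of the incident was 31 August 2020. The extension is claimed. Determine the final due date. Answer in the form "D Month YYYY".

3 months after 31 August 2020 is November 2020; that month ends on 30 November 2020.
Since 30 November 2020 is a Monday and not a holiday, the date is unchanged.
Add 3 months to 30 November 2020: 28 February 2021 (day 30 does not exist in February, so the month's last day is used).
28 February 2021 is a Sunday; the next business day is 1 March 2021 (Monday).
The final due date is 1 March 2021.

1 March 2021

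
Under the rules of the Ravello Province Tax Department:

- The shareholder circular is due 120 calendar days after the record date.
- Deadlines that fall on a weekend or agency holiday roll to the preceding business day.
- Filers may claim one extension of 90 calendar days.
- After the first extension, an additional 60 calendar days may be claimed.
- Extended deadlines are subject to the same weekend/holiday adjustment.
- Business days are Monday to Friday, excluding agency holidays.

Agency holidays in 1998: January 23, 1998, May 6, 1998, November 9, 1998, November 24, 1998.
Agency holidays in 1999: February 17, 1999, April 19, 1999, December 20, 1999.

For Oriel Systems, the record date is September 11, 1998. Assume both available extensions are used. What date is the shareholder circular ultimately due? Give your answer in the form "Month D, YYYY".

120 calendar days after September 11, 1998 is January 9, 1999.
January 9, 1999 falls on a Saturday. Rolling to the preceding business day gives January 8, 1999, a Friday.
Add the 90 calendar-day extension to January 8, 1999: April 8, 1999.
April 8, 1999 falls on a Thursday, which is a business day, so no adjustment is needed.
Applying the 60-calendar-day extension: April 8, 1999 + 60 days = June 7, 1999.
June 7, 1999 (Monday) is already a business day.
Deadline: June 7, 1999.

June 7, 1999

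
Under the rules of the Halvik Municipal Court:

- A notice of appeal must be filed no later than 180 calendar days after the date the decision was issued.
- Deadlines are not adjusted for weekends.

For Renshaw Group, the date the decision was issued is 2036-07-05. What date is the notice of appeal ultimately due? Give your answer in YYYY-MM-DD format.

2037-01-01

Adding 180 calendar days to 2036-07-05 gives 2037-01-01.
2037-01-01 is a Thursday; no weekend or holiday adjustment applies.
The final due date is 2037-01-01.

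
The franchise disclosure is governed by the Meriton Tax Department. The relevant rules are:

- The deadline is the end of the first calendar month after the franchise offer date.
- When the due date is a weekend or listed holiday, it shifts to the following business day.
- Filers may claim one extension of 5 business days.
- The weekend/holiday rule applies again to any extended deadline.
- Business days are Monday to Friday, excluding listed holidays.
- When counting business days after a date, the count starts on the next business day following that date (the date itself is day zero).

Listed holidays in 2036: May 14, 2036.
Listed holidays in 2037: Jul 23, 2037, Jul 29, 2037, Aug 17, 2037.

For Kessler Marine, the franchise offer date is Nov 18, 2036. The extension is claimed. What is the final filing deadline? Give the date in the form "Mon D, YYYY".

Jan 7, 2037

1 month after Nov 18, 2036 falls in December 2036; the last day of that month is Dec 31, 2036.
Dec 31, 2036 falls on a Wednesday, which is a business day, so no adjustment is needed.
Counting 5 further business days from Dec 31, 2036 reaches Jan 7, 2037.
Jan 7, 2037 is a Wednesday and not a listed holiday, so it stands.
Deadline: Jan 7, 2037.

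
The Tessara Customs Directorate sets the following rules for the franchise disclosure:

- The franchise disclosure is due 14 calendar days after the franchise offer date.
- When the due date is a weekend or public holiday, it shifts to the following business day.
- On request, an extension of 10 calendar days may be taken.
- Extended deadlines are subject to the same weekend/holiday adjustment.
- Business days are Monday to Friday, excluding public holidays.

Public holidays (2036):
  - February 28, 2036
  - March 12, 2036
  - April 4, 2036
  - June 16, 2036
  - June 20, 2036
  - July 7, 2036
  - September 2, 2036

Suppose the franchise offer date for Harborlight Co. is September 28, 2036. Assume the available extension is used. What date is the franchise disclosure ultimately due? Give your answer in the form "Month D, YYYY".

From September 28, 2036, 14 calendar days later is October 12, 2036.
Because October 12, 2036 is a Sunday, the deadline becomes October 13, 2036 (Monday).
Applying the 10-calendar-day extension: October 13, 2036 + 10 days = October 23, 2036.
October 23, 2036 is a Thursday and not a listed holiday, so it stands.
The final due date is October 23, 2036.

October 23, 2036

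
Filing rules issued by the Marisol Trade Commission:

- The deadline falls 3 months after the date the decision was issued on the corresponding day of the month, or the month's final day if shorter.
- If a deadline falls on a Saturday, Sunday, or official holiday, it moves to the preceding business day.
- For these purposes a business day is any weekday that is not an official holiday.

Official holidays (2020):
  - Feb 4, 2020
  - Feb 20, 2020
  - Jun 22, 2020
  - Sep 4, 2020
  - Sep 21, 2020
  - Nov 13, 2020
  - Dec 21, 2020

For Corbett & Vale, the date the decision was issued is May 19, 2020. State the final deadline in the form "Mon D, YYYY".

Aug 19, 2020

3 months from May 19, 2020 is Aug 19, 2020.
Aug 19, 2020 falls on a Wednesday, which is a business day, so no adjustment is needed.
The final due date is Aug 19, 2020.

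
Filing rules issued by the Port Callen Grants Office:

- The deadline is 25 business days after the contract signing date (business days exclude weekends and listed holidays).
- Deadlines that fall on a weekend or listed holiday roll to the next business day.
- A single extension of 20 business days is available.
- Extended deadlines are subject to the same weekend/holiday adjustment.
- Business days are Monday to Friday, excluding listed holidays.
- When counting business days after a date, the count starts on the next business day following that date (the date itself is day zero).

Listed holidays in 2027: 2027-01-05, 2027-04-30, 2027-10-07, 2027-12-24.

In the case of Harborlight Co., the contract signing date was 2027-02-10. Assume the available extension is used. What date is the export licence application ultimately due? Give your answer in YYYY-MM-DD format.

2027-04-14

Counting 25 business days after 2027-02-10 (skipping weekends and listed holidays) reaches 2027-03-17.
2027-03-17 falls on a Wednesday, which is a business day, so no adjustment is needed.
Applying the 20-business-day extension: 20 business days after 2027-03-17 is 2027-04-14.
Since 2027-04-14 is a Wednesday and not a holiday, the date is unchanged.
The final due date is 2027-04-14.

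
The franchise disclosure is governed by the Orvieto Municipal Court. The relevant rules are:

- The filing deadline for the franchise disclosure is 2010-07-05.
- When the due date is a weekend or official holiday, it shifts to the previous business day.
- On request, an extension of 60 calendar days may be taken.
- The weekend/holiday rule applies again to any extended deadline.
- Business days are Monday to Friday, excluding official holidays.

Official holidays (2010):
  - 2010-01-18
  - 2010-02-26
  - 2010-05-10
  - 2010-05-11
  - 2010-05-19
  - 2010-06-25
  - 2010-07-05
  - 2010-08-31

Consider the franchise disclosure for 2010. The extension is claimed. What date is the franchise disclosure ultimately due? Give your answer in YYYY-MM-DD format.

The statutory due date is 2010-07-05.
2010-07-05 falls on a listed holiday. Rolling to the preceding business day gives 2010-07-02, a Friday.
Applying the 60-calendar-day extension: 2010-07-02 + 60 days = 2010-08-31.
Because 2010-08-31 is a listed holiday, the deadline becomes 2010-08-30 (Monday).
The final due date is 2010-08-30.

2010-08-30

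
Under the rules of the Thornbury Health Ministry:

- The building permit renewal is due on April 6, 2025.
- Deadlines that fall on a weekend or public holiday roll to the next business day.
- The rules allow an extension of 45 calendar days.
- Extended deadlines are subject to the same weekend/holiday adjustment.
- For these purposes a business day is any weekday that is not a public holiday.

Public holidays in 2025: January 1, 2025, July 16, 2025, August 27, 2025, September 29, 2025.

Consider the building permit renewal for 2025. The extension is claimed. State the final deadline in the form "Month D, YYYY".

May 22, 2025

The statutory due date is April 6, 2025.
April 6, 2025 is a Sunday, so it moves to the next business day, April 7, 2025 (Monday).
The 45-calendar-day extension moves the deadline from April 7, 2025 to May 22, 2025.
Since May 22, 2025 is a Thursday and not a holiday, the date is unchanged.
The final due date is May 22, 2025.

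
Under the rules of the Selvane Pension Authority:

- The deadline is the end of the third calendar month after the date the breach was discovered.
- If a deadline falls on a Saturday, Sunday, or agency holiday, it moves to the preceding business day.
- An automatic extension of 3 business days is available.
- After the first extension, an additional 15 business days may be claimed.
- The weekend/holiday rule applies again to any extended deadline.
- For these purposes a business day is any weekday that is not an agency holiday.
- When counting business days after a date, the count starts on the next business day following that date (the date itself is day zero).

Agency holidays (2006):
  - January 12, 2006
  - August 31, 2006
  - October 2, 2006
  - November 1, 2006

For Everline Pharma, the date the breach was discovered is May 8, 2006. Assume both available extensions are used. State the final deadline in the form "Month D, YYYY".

3 months after May 8, 2006 falls in August 2006; the last day of that month is August 31, 2006.
August 31, 2006 falls on a listed holiday. Rolling to the preceding business day gives August 30, 2006, a Wednesday.
Counting 3 further business days from August 30, 2006 reaches September 5, 2006.
September 5, 2006 is a Tuesday and not a listed holiday, so it stands.
The 15-business-day extension runs from September 5, 2006 to September 26, 2006.
September 26, 2006 (Tuesday) is already a business day.
Deadline: September 26, 2006.

September 26, 2006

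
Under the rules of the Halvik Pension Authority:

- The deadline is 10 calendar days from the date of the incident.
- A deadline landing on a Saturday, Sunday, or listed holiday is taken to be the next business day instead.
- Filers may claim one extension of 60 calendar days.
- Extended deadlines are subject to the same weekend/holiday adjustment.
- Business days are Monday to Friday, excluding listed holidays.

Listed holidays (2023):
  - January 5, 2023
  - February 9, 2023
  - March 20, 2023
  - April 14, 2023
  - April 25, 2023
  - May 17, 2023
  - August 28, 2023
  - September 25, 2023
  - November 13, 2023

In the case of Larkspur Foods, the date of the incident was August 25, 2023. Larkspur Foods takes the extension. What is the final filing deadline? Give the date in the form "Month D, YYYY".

10 calendar days after August 25, 2023 is September 4, 2023.
September 4, 2023 (Monday) is already a business day.
Add the 60 calendar-day extension to September 4, 2023: November 3, 2023.
Since November 3, 2023 is a Friday and not a holiday, the date is unchanged.
Deadline: November 3, 2023.

November 3, 2023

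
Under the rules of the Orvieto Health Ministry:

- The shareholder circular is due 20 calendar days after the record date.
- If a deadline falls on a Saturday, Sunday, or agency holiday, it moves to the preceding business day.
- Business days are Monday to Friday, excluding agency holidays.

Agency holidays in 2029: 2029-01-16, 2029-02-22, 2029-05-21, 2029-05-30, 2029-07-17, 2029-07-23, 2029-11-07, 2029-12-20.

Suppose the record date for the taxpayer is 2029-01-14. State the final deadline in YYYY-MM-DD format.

20 calendar days after 2029-01-14 is 2029-02-03.
Because 2029-02-03 is a Saturday, the deadline becomes 2029-02-02 (Friday).
Final deadline: 2029-02-02.

2029-02-02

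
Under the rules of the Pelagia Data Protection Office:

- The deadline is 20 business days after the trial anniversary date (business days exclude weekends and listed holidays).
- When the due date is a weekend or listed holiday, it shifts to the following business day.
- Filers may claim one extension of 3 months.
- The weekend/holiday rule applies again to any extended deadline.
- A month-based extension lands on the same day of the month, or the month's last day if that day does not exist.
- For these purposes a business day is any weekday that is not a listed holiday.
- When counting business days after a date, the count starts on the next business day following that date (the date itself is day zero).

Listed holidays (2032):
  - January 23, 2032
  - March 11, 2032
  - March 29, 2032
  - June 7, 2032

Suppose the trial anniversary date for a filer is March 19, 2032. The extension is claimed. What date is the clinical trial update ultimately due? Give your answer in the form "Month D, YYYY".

July 19, 2032

Starting the day after March 19, 2032 and counting 20 business days lands on April 19, 2032.
Since April 19, 2032 is a Monday and not a holiday, the date is unchanged.
Applying the 3 months extension: 3 months after April 19, 2032 is July 19, 2032.
July 19, 2032 is a Monday and not a listed holiday, so it stands.
Deadline: July 19, 2032.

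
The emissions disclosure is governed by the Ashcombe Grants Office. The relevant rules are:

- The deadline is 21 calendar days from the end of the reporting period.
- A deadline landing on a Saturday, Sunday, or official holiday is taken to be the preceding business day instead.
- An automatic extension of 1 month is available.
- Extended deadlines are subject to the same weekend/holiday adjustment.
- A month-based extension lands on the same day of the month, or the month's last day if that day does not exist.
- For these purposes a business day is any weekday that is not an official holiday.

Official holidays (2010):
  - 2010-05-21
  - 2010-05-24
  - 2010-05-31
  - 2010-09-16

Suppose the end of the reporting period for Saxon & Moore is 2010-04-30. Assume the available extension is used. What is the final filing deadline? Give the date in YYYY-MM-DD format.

From 2010-04-30, 21 calendar days later is 2010-05-21.
2010-05-21 is a listed holiday; the preceding business day is 2010-05-20 (Thursday).
Add 1 month to 2010-05-20: 2010-06-20.
2010-06-20 falls on a Sunday. Rolling to the preceding business day gives 2010-06-18, a Friday.
So the filing is due 2010-06-18.

2010-06-18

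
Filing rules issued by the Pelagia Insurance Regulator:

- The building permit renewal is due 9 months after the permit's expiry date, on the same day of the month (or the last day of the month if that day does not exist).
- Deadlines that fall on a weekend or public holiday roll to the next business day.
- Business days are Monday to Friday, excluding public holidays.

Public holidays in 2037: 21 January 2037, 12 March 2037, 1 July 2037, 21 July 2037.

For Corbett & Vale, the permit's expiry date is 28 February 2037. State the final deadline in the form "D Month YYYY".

9 months from 28 February 2037 is 28 November 2037.
28 November 2037 is a Saturday; the next business day is 30 November 2037 (Monday).
Final deadline: 30 November 2037.

30 November 2037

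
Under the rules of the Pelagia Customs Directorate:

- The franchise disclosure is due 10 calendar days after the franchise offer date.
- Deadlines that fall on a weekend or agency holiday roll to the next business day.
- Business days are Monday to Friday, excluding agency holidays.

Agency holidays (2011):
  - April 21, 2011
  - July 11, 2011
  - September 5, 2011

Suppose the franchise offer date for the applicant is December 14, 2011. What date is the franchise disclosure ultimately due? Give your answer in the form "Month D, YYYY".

10 calendar days after December 14, 2011 is December 24, 2011.
December 24, 2011 falls on a Saturday. Rolling to the next business day gives December 26, 2011, a Monday.
Final deadline: December 26, 2011.

December 26, 2011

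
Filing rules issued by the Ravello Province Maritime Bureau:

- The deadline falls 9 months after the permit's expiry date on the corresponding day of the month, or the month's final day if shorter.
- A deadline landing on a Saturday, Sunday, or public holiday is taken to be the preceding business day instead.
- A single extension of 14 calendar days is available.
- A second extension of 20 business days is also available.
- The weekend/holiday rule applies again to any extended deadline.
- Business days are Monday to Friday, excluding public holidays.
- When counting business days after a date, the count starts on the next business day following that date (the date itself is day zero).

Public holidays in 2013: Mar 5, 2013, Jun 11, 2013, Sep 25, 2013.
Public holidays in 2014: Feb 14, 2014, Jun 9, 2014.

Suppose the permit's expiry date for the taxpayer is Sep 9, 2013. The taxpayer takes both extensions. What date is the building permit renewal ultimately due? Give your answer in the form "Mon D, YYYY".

Jul 18, 2014

9 months from Sep 9, 2013 is Jun 9, 2014.
Jun 9, 2014 is a listed holiday, so it moves to the preceding business day, Jun 6, 2014 (Friday).
Applying the 14-calendar-day extension: Jun 6, 2014 + 14 days = Jun 20, 2014.
Since Jun 20, 2014 is a Friday and not a holiday, the date is unchanged.
The 20-business-day extension runs from Jun 20, 2014 to Jul 18, 2014.
Jul 18, 2014 (Friday) is already a business day.
So the filing is due Jul 18, 2014.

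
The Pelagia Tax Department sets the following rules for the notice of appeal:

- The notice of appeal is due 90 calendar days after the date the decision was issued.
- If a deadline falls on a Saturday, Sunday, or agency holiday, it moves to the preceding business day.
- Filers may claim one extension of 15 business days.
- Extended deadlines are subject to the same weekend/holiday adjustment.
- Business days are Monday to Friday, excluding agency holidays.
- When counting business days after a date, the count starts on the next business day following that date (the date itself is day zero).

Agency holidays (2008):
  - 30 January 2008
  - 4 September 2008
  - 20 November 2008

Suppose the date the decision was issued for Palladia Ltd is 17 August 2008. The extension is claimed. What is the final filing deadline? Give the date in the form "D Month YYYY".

Adding 90 calendar days to 17 August 2008 gives 15 November 2008.
15 November 2008 is a Saturday, so it moves to the preceding business day, 14 November 2008 (Friday).
Applying the 15-business-day extension: 15 business days after 14 November 2008 is 8 December 2008.
8 December 2008 is a Monday and not a listed holiday, so it stands.
The final due date is 8 December 2008.

8 December 2008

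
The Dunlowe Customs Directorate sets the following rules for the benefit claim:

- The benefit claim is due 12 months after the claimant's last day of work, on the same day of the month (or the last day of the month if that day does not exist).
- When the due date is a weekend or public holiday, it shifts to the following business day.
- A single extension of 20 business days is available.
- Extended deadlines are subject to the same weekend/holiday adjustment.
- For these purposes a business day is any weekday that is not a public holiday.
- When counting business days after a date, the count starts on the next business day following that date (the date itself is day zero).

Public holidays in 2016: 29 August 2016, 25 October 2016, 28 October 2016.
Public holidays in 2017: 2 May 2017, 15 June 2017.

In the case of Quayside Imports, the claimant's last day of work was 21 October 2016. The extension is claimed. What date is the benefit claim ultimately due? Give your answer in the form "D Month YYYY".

20 November 2017

12 months after 21 October 2016, on the same day of the month, is 21 October 2017.
21 October 2017 falls on a Saturday. Rolling to the next business day gives 23 October 2017, a Monday.
Counting 20 further business days from 23 October 2017 reaches 20 November 2017.
20 November 2017 falls on a Monday, which is a business day, so no adjustment is needed.
Deadline: 20 November 2017.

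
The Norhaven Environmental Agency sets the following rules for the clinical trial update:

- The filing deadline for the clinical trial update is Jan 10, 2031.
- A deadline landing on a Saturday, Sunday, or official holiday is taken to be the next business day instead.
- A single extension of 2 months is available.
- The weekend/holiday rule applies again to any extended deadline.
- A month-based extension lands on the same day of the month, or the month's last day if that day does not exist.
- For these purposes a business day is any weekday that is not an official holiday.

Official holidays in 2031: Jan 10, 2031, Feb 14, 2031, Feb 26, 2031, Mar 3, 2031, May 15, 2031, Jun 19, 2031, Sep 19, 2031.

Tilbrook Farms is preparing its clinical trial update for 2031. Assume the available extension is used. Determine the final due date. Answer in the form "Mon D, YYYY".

The statutory due date is Jan 10, 2031.
Because Jan 10, 2031 is a listed holiday, the deadline becomes Jan 13, 2031 (Monday).
Add 2 months to Jan 13, 2031: Mar 13, 2031.
Mar 13, 2031 (Thursday) is already a business day.
So the filing is due Mar 13, 2031.

Mar 13, 2031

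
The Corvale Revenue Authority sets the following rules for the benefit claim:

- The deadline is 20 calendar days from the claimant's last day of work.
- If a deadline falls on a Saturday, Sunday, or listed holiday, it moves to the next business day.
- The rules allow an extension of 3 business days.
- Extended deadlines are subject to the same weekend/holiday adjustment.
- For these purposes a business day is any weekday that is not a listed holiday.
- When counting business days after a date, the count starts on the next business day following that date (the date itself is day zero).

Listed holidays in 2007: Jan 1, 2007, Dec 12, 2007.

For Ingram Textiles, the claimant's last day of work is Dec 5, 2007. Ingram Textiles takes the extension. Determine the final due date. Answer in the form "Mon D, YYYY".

Adding 20 calendar days to Dec 5, 2007 gives Dec 25, 2007.
Dec 25, 2007 is a Tuesday and not a listed holiday, so it stands.
The 3-business-day extension runs from Dec 25, 2007 to Dec 28, 2007.
Dec 28, 2007 falls on a Friday, which is a business day, so no adjustment is needed.
The final due date is Dec 28, 2007.

Dec 28, 2007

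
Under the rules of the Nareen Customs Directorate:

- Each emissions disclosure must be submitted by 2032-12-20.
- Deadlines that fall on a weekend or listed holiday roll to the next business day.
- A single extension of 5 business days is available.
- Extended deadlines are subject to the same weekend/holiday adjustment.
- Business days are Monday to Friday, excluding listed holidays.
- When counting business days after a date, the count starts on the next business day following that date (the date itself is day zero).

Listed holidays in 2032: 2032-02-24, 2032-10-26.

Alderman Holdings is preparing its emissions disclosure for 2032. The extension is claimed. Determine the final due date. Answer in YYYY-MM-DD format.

Start from the fixed due date, 2032-12-20.
2032-12-20 falls on a Monday, which is a business day, so no adjustment is needed.
Counting 5 further business days from 2032-12-20 reaches 2032-12-27.
2032-12-27 is a Monday and not a listed holiday, so it stands.
So the filing is due 2032-12-27.

2032-12-27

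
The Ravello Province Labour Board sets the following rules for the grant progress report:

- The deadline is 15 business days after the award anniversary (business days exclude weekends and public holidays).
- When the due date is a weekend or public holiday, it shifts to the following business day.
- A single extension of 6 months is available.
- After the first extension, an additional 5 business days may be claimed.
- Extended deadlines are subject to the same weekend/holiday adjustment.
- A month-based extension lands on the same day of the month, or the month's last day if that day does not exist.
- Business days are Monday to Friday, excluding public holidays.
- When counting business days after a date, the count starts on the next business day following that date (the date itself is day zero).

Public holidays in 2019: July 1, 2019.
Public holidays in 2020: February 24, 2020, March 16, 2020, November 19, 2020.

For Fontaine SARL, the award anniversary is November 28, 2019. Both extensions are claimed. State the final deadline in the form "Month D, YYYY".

June 26, 2020

Starting the day after November 28, 2019 and counting 15 business days lands on December 19, 2019.
Since December 19, 2019 is a Thursday and not a holiday, the date is unchanged.
Add 6 months to December 19, 2019: June 19, 2020.
June 19, 2020 is a Friday and not a listed holiday, so it stands.
Applying the 5-business-day extension: 5 business days after June 19, 2020 is June 26, 2020.
June 26, 2020 (Friday) is already a business day.
Deadline: June 26, 2020.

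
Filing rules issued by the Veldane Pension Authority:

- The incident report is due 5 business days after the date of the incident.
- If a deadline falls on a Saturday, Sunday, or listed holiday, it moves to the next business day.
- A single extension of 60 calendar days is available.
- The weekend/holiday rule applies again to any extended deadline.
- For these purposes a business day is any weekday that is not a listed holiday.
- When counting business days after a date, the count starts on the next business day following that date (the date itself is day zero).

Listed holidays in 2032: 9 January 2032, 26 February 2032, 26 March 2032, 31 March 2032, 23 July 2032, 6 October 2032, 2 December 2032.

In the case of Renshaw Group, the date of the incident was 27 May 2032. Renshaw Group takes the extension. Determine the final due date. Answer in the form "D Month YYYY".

2 August 2032

5 business days after 27 May 2032, excluding weekends and holidays, is 3 June 2032.
3 June 2032 is a Thursday and not a listed holiday, so it stands.
With the 60-day extension, 3 June 2032 becomes 2 August 2032.
Since 2 August 2032 is a Monday and not a holiday, the date is unchanged.
Deadline: 2 August 2032.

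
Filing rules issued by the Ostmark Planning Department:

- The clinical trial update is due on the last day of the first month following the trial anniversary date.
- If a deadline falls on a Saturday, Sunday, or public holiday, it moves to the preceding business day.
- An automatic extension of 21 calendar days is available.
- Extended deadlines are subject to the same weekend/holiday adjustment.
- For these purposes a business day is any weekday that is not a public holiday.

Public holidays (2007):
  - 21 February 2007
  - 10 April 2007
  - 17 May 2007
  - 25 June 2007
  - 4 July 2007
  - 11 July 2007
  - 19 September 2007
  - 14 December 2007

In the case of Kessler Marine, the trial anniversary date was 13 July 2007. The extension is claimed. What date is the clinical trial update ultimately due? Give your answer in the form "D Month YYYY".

21 September 2007

The first month after 13 July 2007 is August 2007, whose last day is 31 August 2007.
Since 31 August 2007 is a Friday and not a holiday, the date is unchanged.
With the 21-day extension, 31 August 2007 becomes 21 September 2007.
21 September 2007 is a Friday and not a listed holiday, so it stands.
The final due date is 21 September 2007.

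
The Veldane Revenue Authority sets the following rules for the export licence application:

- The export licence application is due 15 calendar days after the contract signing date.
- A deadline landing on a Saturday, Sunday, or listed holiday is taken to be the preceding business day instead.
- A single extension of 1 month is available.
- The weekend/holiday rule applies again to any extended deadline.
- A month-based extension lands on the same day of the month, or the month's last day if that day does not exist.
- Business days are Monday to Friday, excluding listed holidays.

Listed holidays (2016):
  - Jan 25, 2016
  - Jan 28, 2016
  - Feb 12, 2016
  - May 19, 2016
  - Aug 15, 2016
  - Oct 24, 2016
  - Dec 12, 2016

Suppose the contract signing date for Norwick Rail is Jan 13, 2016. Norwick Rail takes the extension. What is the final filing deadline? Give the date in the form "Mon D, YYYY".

Adding 15 calendar days to Jan 13, 2016 gives Jan 28, 2016.
Jan 28, 2016 is a listed holiday, so it moves to the preceding business day, Jan 27, 2016 (Wednesday).
The 1 month extension carries Jan 27, 2016 to Feb 27, 2016.
Because Feb 27, 2016 is a Saturday, the deadline becomes Feb 26, 2016 (Friday).
The final due date is Feb 26, 2016.

Feb 26, 2016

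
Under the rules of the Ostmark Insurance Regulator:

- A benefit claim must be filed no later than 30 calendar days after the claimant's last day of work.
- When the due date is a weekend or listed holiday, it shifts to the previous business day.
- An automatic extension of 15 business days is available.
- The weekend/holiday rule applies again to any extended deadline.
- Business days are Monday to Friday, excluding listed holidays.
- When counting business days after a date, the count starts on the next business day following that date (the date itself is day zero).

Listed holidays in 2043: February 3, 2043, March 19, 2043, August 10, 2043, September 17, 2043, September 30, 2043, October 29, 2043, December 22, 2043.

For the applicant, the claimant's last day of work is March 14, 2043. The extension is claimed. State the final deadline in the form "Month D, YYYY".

May 4, 2043

From March 14, 2043, 30 calendar days later is April 13, 2043.
April 13, 2043 falls on a Monday, which is a business day, so no adjustment is needed.
Counting 15 further business days from April 13, 2043 reaches May 4, 2043.
May 4, 2043 is a Monday and not a listed holiday, so it stands.
So the filing is due May 4, 2043.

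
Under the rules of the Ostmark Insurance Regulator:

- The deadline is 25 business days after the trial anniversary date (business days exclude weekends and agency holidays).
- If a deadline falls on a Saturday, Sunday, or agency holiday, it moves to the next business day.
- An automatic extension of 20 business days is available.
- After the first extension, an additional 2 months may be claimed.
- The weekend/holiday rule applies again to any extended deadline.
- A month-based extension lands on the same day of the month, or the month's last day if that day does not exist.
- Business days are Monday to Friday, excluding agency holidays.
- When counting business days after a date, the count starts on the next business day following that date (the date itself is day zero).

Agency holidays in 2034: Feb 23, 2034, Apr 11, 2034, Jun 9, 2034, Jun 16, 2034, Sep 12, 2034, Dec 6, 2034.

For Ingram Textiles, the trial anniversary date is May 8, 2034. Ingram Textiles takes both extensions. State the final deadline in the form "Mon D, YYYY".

Sep 13, 2034

Starting the day after May 8, 2034 and counting 25 business days lands on Jun 13, 2034.
Jun 13, 2034 is a Tuesday and not a listed holiday, so it stands.
Counting 20 further business days from Jun 13, 2034 reaches Jul 12, 2034.
Jul 12, 2034 (Wednesday) is already a business day.
Applying the 2 months extension: 2 months after Jul 12, 2034 is Sep 12, 2034.
Sep 12, 2034 is a listed holiday, so it moves to the next business day, Sep 13, 2034 (Wednesday).
So the filing is due Sep 13, 2034.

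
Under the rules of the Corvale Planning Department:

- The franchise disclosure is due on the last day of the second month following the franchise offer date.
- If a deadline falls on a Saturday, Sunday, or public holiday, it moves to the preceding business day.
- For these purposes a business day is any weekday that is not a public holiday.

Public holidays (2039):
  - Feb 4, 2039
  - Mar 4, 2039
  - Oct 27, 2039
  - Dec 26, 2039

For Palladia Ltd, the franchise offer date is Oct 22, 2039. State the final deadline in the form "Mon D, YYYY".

2 months after Oct 22, 2039 falls in December 2039; the last day of that month is Dec 31, 2039.
Dec 31, 2039 falls on a Saturday. Rolling to the preceding business day gives Dec 30, 2039, a Friday.
The final due date is Dec 30, 2039.

Dec 30, 2039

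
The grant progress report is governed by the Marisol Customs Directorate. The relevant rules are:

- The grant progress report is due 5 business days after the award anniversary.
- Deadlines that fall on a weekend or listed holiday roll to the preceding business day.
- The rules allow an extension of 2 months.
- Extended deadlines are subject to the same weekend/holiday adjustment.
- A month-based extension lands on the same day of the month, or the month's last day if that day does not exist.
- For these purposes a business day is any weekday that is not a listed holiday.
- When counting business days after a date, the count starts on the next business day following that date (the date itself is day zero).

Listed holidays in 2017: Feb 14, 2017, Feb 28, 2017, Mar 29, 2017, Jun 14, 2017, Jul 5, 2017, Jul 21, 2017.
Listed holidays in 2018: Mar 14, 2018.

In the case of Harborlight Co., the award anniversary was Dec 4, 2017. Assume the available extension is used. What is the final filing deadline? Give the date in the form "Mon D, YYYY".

Starting the day after Dec 4, 2017 and counting 5 business days lands on Dec 11, 2017.
Since Dec 11, 2017 is a Monday and not a holiday, the date is unchanged.
Applying the 2 months extension: 2 months after Dec 11, 2017 is Feb 11, 2018.
Feb 11, 2018 is a Sunday, so it moves to the preceding business day, Feb 9, 2018 (Friday).
The final due date is Feb 9, 2018.

Feb 9, 2018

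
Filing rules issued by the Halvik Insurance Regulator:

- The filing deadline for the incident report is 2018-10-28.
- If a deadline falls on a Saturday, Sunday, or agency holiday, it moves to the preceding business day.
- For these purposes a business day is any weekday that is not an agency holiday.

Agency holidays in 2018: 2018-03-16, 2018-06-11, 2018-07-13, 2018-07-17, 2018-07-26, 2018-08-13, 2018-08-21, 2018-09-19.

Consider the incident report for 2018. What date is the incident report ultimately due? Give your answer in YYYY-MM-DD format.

The stated deadline is 2018-10-28.
Because 2018-10-28 is a Sunday, the deadline becomes 2018-10-26 (Friday).
Final deadline: 2018-10-26.

2018-10-26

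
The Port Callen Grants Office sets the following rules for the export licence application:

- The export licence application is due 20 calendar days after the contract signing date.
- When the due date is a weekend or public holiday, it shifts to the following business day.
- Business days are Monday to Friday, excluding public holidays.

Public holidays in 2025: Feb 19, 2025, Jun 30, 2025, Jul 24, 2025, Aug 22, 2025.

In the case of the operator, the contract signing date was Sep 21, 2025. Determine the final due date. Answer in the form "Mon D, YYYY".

From Sep 21, 2025, 20 calendar days later is Oct 11, 2025.
Oct 11, 2025 is a Saturday; the next business day is Oct 13, 2025 (Monday).
Deadline: Oct 13, 2025.

Oct 13, 2025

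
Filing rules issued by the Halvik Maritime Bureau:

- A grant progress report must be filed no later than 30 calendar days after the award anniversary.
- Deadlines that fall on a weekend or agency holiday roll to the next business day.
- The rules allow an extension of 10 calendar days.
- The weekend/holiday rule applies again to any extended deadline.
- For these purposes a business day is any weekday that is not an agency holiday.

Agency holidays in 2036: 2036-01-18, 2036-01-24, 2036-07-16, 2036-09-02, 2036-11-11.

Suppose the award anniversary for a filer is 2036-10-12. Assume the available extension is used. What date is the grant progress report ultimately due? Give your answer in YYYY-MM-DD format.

From 2036-10-12, 30 calendar days later is 2036-11-11.
2036-11-11 is a listed holiday; the next business day is 2036-11-12 (Wednesday).
Add the 10 calendar-day extension to 2036-11-12: 2036-11-22.
2036-11-22 is a Saturday, so it moves to the next business day, 2036-11-24 (Monday).
So the filing is due 2036-11-24.

2036-11-24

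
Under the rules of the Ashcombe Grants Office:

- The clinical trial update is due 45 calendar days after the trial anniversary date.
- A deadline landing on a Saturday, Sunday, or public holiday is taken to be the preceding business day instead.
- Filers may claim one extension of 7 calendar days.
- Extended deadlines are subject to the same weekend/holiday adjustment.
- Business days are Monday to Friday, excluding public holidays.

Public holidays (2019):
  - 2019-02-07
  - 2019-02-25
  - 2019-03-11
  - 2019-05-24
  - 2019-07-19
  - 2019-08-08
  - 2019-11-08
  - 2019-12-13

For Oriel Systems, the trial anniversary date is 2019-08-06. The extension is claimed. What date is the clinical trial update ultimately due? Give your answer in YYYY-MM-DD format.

2019-09-27

45 calendar days after 2019-08-06 is 2019-09-20.
2019-09-20 is a Friday and not a listed holiday, so it stands.
With the 7-day extension, 2019-09-20 becomes 2019-09-27.
2019-09-27 falls on a Friday, which is a business day, so no adjustment is needed.
Final deadline: 2019-09-27.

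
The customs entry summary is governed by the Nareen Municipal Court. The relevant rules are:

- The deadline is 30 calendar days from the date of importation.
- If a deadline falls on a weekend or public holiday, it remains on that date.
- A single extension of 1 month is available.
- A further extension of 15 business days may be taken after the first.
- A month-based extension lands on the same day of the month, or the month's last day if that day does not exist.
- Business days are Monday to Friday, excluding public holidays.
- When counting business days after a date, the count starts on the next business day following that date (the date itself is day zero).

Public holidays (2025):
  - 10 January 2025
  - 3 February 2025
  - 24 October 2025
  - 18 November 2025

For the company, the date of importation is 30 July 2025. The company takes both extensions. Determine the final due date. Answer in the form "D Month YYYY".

20 October 2025

30 calendar days after 30 July 2025 is 29 August 2025.
No adjustment is made for weekends or holidays, so 29 August 2025 stands.
Applying the 1 month extension: 1 month after 29 August 2025 is 29 September 2025.
29 September 2025 falls on a Monday. The rules make no weekend/holiday allowance, so it remains 29 September 2025.
Applying the 15-business-day extension: 15 business days after 29 September 2025 is 20 October 2025.
20 October 2025 falls on a Monday. The rules make no weekend/holiday allowance, so it remains 20 October 2025.
Deadline: 20 October 2025.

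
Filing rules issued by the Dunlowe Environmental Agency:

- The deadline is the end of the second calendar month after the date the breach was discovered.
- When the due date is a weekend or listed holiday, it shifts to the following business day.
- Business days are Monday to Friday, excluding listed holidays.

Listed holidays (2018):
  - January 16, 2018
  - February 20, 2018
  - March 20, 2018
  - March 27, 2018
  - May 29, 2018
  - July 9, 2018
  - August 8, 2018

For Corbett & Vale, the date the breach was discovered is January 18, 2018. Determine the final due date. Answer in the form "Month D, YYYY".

April 2, 2018

2 months after January 18, 2018 falls in March 2018; the last day of that month is March 31, 2018.
Because March 31, 2018 is a Saturday, the deadline becomes April 2, 2018 (Monday).
Final deadline: April 2, 2018.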